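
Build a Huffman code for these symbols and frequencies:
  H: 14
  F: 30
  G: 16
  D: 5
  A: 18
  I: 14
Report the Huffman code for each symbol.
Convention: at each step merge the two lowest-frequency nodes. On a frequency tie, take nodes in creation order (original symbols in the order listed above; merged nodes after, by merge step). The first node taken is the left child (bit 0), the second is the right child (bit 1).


Huffman tree construction:
Step 1: Merge D(5) + H(14) = 19
Step 2: Merge I(14) + G(16) = 30
Step 3: Merge A(18) + (D+H)(19) = 37
Step 4: Merge F(30) + (I+G)(30) = 60
Step 5: Merge (A+(D+H))(37) + (F+(I+G))(60) = 97
Read each symbol's code off the tree from the root (left child = 0, right child = 1).

Codes:
  H: 011 (length 3)
  F: 10 (length 2)
  G: 111 (length 3)
  D: 010 (length 3)
  A: 00 (length 2)
  I: 110 (length 3)
Average code length: 243/97 = 2.5052 bits/symbol


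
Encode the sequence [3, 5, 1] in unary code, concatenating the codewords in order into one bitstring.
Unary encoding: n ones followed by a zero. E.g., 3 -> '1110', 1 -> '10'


Encode each number as n ones followed by a terminating 0:
  3 -> 1110 (4 bits)
  5 -> 111110 (6 bits)
  1 -> 10 (2 bits)
Total length = 4 + 6 + 2 = 12 bits.

Unary([3, 5, 1]) = 111011111010 (12 bits)


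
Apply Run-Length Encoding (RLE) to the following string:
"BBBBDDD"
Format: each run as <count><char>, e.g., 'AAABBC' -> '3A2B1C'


Scanning runs left to right:
  i=0: run of 'B' x 4 -> '4B'
  i=4: run of 'D' x 3 -> '3D'

RLE = 4B3D


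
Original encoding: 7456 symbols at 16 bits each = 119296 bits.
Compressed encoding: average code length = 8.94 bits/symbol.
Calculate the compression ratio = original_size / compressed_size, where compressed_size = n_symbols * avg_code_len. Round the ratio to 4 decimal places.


original_size = n_symbols * orig_bits = 7456 * 16 = 119296 bits
compressed_size = n_symbols * avg_code_len = 7456 * 8.94 = 66656.64 bits
ratio = original_size / compressed_size = 119296 / 66656.64 = 1.7897

Compression ratio = 1.7897


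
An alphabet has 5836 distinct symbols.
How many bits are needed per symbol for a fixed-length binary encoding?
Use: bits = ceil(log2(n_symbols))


log2(5836) = 12.5108
Bracket: 2^12 = 4096 < 5836 <= 2^13 = 8192
So ceil(log2(5836)) = 13

bits = ceil(log2(5836)) = ceil(12.5108) = 13 bits


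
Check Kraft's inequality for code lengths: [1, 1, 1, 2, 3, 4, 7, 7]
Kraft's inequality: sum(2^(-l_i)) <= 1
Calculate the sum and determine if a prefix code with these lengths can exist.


Sum = 2^(-1) + 2^(-1) + 2^(-1) + 2^(-2) + 2^(-3) + 2^(-4) + 2^(-7) + 2^(-7)
    = 0.5 + 0.5 + 0.5 + 0.25 + 0.125 + 0.0625 + 0.0078125 + 0.0078125
    = 250/128 = 1.953125
Since 1.953125 > 1, Kraft's inequality is NOT satisfied.
A prefix code with these lengths CANNOT exist.

Kraft sum = 1.953125. Not satisfied.


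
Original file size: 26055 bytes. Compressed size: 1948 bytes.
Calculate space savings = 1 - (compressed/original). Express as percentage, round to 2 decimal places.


ratio = compressed/original = 1948/26055 = 0.074765
savings = 1 - ratio = 1 - 0.074765 = 0.925235
as a percentage: 0.925235 * 100 = 92.52%

Space savings = 1 - 1948/26055 = 92.52%


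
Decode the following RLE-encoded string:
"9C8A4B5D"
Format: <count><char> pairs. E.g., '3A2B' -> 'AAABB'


Expanding each <count><char> pair:
  9C -> 'CCCCCCCCC'
  8A -> 'AAAAAAAA'
  4B -> 'BBBB'
  5D -> 'DDDDD'

Decoded = CCCCCCCCCAAAAAAAABBBBDDDDD


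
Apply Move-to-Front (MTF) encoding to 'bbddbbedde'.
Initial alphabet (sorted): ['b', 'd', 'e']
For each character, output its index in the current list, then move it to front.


MTF encoding:
'b': index 0 in ['b', 'd', 'e'] -> ['b', 'd', 'e']
'b': index 0 in ['b', 'd', 'e'] -> ['b', 'd', 'e']
'd': index 1 in ['b', 'd', 'e'] -> ['d', 'b', 'e']
'd': index 0 in ['d', 'b', 'e'] -> ['d', 'b', 'e']
'b': index 1 in ['d', 'b', 'e'] -> ['b', 'd', 'e']
'b': index 0 in ['b', 'd', 'e'] -> ['b', 'd', 'e']
'e': index 2 in ['b', 'd', 'e'] -> ['e', 'b', 'd']
'd': index 2 in ['e', 'b', 'd'] -> ['d', 'e', 'b']
'd': index 0 in ['d', 'e', 'b'] -> ['d', 'e', 'b']
'e': index 1 in ['d', 'e', 'b'] -> ['e', 'd', 'b']


Output: [0, 0, 1, 0, 1, 0, 2, 2, 0, 1]


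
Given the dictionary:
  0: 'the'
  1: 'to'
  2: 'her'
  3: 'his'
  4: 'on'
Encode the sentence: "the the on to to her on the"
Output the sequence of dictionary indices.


Look up each word in the dictionary:
  'the' -> 0
  'the' -> 0
  'on' -> 4
  'to' -> 1
  'to' -> 1
  'her' -> 2
  'on' -> 4
  'the' -> 0

Encoded: [0, 0, 4, 1, 1, 2, 4, 0]


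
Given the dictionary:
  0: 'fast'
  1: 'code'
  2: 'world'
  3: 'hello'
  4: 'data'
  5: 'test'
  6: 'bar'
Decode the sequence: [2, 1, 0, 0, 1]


Look up each index in the dictionary:
  2 -> 'world'
  1 -> 'code'
  0 -> 'fast'
  0 -> 'fast'
  1 -> 'code'

Decoded: "world code fast fast code"


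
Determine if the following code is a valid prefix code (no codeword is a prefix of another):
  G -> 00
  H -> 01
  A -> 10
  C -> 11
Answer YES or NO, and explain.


Checking each pair (does one codeword prefix another?):
  G='00' vs H='01': no prefix
  G='00' vs A='10': no prefix
  G='00' vs C='11': no prefix
  H='01' vs G='00': no prefix
  H='01' vs A='10': no prefix
  H='01' vs C='11': no prefix
  A='10' vs G='00': no prefix
  A='10' vs H='01': no prefix
  A='10' vs C='11': no prefix
  C='11' vs G='00': no prefix
  C='11' vs H='01': no prefix
  C='11' vs A='10': no prefix
No violation found over all pairs.

YES -- this is a valid prefix code. No codeword is a prefix of any other codeword.


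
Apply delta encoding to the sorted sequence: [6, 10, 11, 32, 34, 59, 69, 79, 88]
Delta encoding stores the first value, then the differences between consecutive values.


First value: 6
Deltas:
  10 - 6 = 4
  11 - 10 = 1
  32 - 11 = 21
  34 - 32 = 2
  59 - 34 = 25
  69 - 59 = 10
  79 - 69 = 10
  88 - 79 = 9


Delta encoded: [6, 4, 1, 21, 2, 25, 10, 10, 9]


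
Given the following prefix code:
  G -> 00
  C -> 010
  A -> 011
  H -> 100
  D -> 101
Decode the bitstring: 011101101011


Decoding step by step:
Bits 011 -> A
Bits 101 -> D
Bits 101 -> D
Bits 011 -> A


Decoded message: ADDA


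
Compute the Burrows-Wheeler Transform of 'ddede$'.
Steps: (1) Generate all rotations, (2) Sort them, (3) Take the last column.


Rotations (sorted):
  0: $ddede -> last char: e
  1: ddede$ -> last char: $
  2: de$dde -> last char: e
  3: dede$d -> last char: d
  4: e$dded -> last char: d
  5: ede$dd -> last char: d


BWT = e$eddd


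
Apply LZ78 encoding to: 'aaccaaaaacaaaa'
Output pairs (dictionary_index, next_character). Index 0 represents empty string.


LZ78 encoding steps:
Dictionary: {0: ''}
Step 1: w='' (idx 0), next='a' -> output (0, 'a'), add 'a' as idx 1
Step 2: w='a' (idx 1), next='c' -> output (1, 'c'), add 'ac' as idx 2
Step 3: w='' (idx 0), next='c' -> output (0, 'c'), add 'c' as idx 3
Step 4: w='a' (idx 1), next='a' -> output (1, 'a'), add 'aa' as idx 4
Step 5: w='aa' (idx 4), next='a' -> output (4, 'a'), add 'aaa' as idx 5
Step 6: w='c' (idx 3), next='a' -> output (3, 'a'), add 'ca' as idx 6
Step 7: w='aaa' (idx 5), end of input -> output (5, '')


Encoded: [(0, 'a'), (1, 'c'), (0, 'c'), (1, 'a'), (4, 'a'), (3, 'a'), (5, '')]


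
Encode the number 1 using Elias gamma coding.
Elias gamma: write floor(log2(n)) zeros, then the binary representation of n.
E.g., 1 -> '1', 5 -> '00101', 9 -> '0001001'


num_bits = floor(log2(1)) + 1 = 1
leading_zeros = num_bits - 1 = 0
binary(1) = 1

Elias gamma(1) = '' + '1' = 1 (1 bits)


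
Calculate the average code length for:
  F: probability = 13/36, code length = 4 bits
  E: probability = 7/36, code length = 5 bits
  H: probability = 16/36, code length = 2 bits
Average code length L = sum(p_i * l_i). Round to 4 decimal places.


Weighted contributions p_i * l_i:
  F: (13/36) * 4 = 52/36
  E: (7/36) * 5 = 35/36
  H: (16/36) * 2 = 32/36
Sum = (52 + 35 + 32)/36 = 119/36

L = 119/36 = 3.3056 bits/symbol


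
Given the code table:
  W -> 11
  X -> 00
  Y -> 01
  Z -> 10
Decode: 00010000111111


Decoding:
00 -> X
01 -> Y
00 -> X
00 -> X
11 -> W
11 -> W
11 -> W


Result: XYXXWWW


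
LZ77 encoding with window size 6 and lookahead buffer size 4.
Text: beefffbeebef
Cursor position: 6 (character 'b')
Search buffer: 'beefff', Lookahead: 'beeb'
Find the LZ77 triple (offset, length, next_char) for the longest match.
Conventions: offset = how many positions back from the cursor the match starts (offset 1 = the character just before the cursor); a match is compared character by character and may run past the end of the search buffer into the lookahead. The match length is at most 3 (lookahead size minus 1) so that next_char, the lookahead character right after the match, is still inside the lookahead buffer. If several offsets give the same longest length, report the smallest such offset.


Try each offset into the search buffer:
  offset=1 (pos 5, char 'f'): match length 0
  offset=2 (pos 4, char 'f'): match length 0
  offset=3 (pos 3, char 'f'): match length 0
  offset=4 (pos 2, char 'e'): match length 0
  offset=5 (pos 1, char 'e'): match length 0
  offset=6 (pos 0, char 'b'): match length 3
Longest match has length 3 at offset 6.
next_char = character at position 6 + 3 = 9 -> 'b'

Best match: offset=6, length=3 (matching 'bee' starting at position 0)
LZ77 triple: (6, 3, 'b')


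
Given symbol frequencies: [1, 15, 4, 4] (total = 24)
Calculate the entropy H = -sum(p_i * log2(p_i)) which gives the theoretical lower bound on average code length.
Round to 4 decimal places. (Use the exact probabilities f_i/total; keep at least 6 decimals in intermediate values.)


Per-symbol terms -p_i * log2(p_i) with p_i = f_i/24:
  p = 1/24 = 0.041667: log2(p) = -4.584963, -p*log2(p) = 0.191040
  p = 15/24 = 0.625000: log2(p) = -0.678072, -p*log2(p) = 0.423795
  p = 4/24 = 0.166667: log2(p) = -2.584963, -p*log2(p) = 0.430827
  p = 4/24 = 0.166667: log2(p) = -2.584963, -p*log2(p) = 0.430827
H = 0.191040 + 0.423795 + 0.430827 + 0.430827 = 1.476489

H = 1.4765 bits/symbol


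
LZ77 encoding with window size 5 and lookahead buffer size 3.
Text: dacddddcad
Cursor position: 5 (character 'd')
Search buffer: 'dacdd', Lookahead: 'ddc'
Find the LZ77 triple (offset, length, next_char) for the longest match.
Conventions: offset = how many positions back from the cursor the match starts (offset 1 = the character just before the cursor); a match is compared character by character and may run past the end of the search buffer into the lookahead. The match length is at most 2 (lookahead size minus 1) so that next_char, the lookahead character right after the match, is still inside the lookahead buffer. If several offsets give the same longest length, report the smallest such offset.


Try each offset into the search buffer:
  offset=1 (pos 4, char 'd'): match length 2
  offset=2 (pos 3, char 'd'): match length 2
  offset=3 (pos 2, char 'c'): match length 0
  offset=4 (pos 1, char 'a'): match length 0
  offset=5 (pos 0, char 'd'): match length 1
Longest match has length 2, found at offsets 1, 2; take the smallest, offset 1.
next_char = character at position 5 + 2 = 7 -> 'c'

Best match: offset=1, length=2 (matching 'dd' starting at position 4)
LZ77 triple: (1, 2, 'c')


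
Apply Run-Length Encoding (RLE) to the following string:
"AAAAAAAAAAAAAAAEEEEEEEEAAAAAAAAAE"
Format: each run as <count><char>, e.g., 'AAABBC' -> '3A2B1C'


Scanning runs left to right:
  i=0: run of 'A' x 15 -> '15A'
  i=15: run of 'E' x 8 -> '8E'
  i=23: run of 'A' x 9 -> '9A'
  i=32: run of 'E' x 1 -> '1E'

RLE = 15A8E9A1E


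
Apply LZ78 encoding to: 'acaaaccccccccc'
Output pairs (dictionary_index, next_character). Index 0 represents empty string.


LZ78 encoding steps:
Dictionary: {0: ''}
Step 1: w='' (idx 0), next='a' -> output (0, 'a'), add 'a' as idx 1
Step 2: w='' (idx 0), next='c' -> output (0, 'c'), add 'c' as idx 2
Step 3: w='a' (idx 1), next='a' -> output (1, 'a'), add 'aa' as idx 3
Step 4: w='a' (idx 1), next='c' -> output (1, 'c'), add 'ac' as idx 4
Step 5: w='c' (idx 2), next='c' -> output (2, 'c'), add 'cc' as idx 5
Step 6: w='cc' (idx 5), next='c' -> output (5, 'c'), add 'ccc' as idx 6
Step 7: w='ccc' (idx 6), end of input -> output (6, '')


Encoded: [(0, 'a'), (0, 'c'), (1, 'a'), (1, 'c'), (2, 'c'), (5, 'c'), (6, '')]


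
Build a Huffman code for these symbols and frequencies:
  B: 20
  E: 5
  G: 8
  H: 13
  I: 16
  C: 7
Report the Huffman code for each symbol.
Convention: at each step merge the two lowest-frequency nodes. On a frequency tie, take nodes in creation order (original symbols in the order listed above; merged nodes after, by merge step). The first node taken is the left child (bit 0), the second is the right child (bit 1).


Huffman tree construction:
Step 1: Merge E(5) + C(7) = 12
Step 2: Merge G(8) + (E+C)(12) = 20
Step 3: Merge H(13) + I(16) = 29
Step 4: Merge B(20) + (G+(E+C))(20) = 40
Step 5: Merge (H+I)(29) + (B+(G+(E+C)))(40) = 69
Read each symbol's code off the tree from the root (left child = 0, right child = 1).

Codes:
  B: 10 (length 2)
  E: 1110 (length 4)
  G: 110 (length 3)
  H: 00 (length 2)
  I: 01 (length 2)
  C: 1111 (length 4)
Average code length: 170/69 = 2.4638 bits/symbol


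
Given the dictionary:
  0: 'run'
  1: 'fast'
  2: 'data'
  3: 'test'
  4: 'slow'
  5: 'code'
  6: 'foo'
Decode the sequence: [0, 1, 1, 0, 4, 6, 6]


Look up each index in the dictionary:
  0 -> 'run'
  1 -> 'fast'
  1 -> 'fast'
  0 -> 'run'
  4 -> 'slow'
  6 -> 'foo'
  6 -> 'foo'

Decoded: "run fast fast run slow foo foo"


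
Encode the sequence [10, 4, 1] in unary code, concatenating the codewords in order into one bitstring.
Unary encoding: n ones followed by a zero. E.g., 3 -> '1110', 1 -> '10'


Encode each number as n ones followed by a terminating 0:
  10 -> 11111111110 (11 bits)
  4 -> 11110 (5 bits)
  1 -> 10 (2 bits)
Total length = 11 + 5 + 2 = 18 bits.

Unary([10, 4, 1]) = 111111111101111010 (18 bits)


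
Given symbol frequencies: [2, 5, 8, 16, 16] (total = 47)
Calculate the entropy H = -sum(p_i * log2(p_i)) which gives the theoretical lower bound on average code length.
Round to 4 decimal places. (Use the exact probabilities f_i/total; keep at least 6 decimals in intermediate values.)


Per-symbol terms -p_i * log2(p_i) with p_i = f_i/47:
  p = 2/47 = 0.042553: log2(p) = -4.554589, -p*log2(p) = 0.193812
  p = 5/47 = 0.106383: log2(p) = -3.232661, -p*log2(p) = 0.343900
  p = 8/47 = 0.170213: log2(p) = -2.554589, -p*log2(p) = 0.434824
  p = 16/47 = 0.340426: log2(p) = -1.554589, -p*log2(p) = 0.529222
  p = 16/47 = 0.340426: log2(p) = -1.554589, -p*log2(p) = 0.529222
H = 0.193812 + 0.343900 + 0.434824 + 0.529222 + 0.529222 = 2.030980

H = 2.031 bits/symbol


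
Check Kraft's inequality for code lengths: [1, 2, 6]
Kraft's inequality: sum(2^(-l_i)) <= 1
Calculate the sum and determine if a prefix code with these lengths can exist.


Sum = 2^(-1) + 2^(-2) + 2^(-6)
    = 0.5 + 0.25 + 0.015625
    = 49/64 = 0.765625
Since 0.765625 <= 1, Kraft's inequality IS satisfied.
A prefix code with these lengths CAN exist.

Kraft sum = 0.765625. Satisfied.


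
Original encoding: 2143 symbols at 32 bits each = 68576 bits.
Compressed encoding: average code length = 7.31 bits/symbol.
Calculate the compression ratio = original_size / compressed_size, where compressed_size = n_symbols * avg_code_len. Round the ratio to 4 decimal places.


original_size = n_symbols * orig_bits = 2143 * 32 = 68576 bits
compressed_size = n_symbols * avg_code_len = 2143 * 7.31 = 15665.33 bits
ratio = original_size / compressed_size = 68576 / 15665.33 = 4.3776

Compression ratio = 4.3776


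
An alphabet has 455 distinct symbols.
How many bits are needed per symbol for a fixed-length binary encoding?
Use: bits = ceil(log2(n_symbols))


log2(455) = 8.8297
Bracket: 2^8 = 256 < 455 <= 2^9 = 512
So ceil(log2(455)) = 9

bits = ceil(log2(455)) = ceil(8.8297) = 9 bits


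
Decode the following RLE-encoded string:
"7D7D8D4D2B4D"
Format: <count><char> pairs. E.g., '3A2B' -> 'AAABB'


Expanding each <count><char> pair:
  7D -> 'DDDDDDD'
  7D -> 'DDDDDDD'
  8D -> 'DDDDDDDD'
  4D -> 'DDDD'
  2B -> 'BB'
  4D -> 'DDDD'

Decoded = DDDDDDDDDDDDDDDDDDDDDDDDDDBBDDDD


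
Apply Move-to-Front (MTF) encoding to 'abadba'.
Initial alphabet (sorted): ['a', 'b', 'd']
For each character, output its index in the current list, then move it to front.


MTF encoding:
'a': index 0 in ['a', 'b', 'd'] -> ['a', 'b', 'd']
'b': index 1 in ['a', 'b', 'd'] -> ['b', 'a', 'd']
'a': index 1 in ['b', 'a', 'd'] -> ['a', 'b', 'd']
'd': index 2 in ['a', 'b', 'd'] -> ['d', 'a', 'b']
'b': index 2 in ['d', 'a', 'b'] -> ['b', 'd', 'a']
'a': index 2 in ['b', 'd', 'a'] -> ['a', 'b', 'd']


Output: [0, 1, 1, 2, 2, 2]


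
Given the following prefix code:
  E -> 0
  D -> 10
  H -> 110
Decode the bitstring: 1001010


Decoding step by step:
Bits 10 -> D
Bits 0 -> E
Bits 10 -> D
Bits 10 -> D


Decoded message: DEDD


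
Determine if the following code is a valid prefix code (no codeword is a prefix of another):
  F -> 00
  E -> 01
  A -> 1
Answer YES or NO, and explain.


Checking each pair (does one codeword prefix another?):
  F='00' vs E='01': no prefix
  F='00' vs A='1': no prefix
  E='01' vs F='00': no prefix
  E='01' vs A='1': no prefix
  A='1' vs F='00': no prefix
  A='1' vs E='01': no prefix
No violation found over all pairs.

YES -- this is a valid prefix code. No codeword is a prefix of any other codeword.


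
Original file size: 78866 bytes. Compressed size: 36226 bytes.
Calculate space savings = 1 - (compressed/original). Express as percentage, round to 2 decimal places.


ratio = compressed/original = 36226/78866 = 0.459336
savings = 1 - ratio = 1 - 0.459336 = 0.540664
as a percentage: 0.540664 * 100 = 54.07%

Space savings = 1 - 36226/78866 = 54.07%


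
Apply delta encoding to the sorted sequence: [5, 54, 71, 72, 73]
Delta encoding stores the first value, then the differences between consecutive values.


First value: 5
Deltas:
  54 - 5 = 49
  71 - 54 = 17
  72 - 71 = 1
  73 - 72 = 1


Delta encoded: [5, 49, 17, 1, 1]


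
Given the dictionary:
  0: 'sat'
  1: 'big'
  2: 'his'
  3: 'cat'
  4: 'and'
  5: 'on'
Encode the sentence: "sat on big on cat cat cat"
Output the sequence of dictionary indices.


Look up each word in the dictionary:
  'sat' -> 0
  'on' -> 5
  'big' -> 1
  'on' -> 5
  'cat' -> 3
  'cat' -> 3
  'cat' -> 3

Encoded: [0, 5, 1, 5, 3, 3, 3]


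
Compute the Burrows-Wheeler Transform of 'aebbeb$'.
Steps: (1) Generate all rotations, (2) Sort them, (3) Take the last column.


Rotations (sorted):
  0: $aebbeb -> last char: b
  1: aebbeb$ -> last char: $
  2: b$aebbe -> last char: e
  3: bbeb$ae -> last char: e
  4: beb$aeb -> last char: b
  5: eb$aebb -> last char: b
  6: ebbeb$a -> last char: a


BWT = b$eebba


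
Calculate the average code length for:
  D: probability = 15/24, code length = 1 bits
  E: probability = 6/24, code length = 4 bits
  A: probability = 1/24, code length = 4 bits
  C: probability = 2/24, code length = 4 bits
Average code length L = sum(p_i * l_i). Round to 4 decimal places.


Weighted contributions p_i * l_i:
  D: (15/24) * 1 = 15/24
  E: (6/24) * 4 = 24/24
  A: (1/24) * 4 = 4/24
  C: (2/24) * 4 = 8/24
Sum = (15 + 24 + 4 + 8)/24 = 51/24

L = 51/24 = 2.1250 bits/symbol


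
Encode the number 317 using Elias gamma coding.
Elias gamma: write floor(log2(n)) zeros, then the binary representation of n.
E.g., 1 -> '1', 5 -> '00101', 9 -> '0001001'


num_bits = floor(log2(317)) + 1 = 9
leading_zeros = num_bits - 1 = 8
binary(317) = 100111101

Elias gamma(317) = '00000000' + '100111101' = 00000000100111101 (17 bits)


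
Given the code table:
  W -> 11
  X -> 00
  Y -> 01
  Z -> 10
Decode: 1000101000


Decoding:
10 -> Z
00 -> X
10 -> Z
10 -> Z
00 -> X


Result: ZXZZX


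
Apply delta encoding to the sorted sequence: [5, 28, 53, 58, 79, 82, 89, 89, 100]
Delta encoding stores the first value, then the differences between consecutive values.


First value: 5
Deltas:
  28 - 5 = 23
  53 - 28 = 25
  58 - 53 = 5
  79 - 58 = 21
  82 - 79 = 3
  89 - 82 = 7
  89 - 89 = 0
  100 - 89 = 11


Delta encoded: [5, 23, 25, 5, 21, 3, 7, 0, 11]


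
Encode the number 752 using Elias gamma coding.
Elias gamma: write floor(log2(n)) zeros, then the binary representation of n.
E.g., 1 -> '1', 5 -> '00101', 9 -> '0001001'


num_bits = floor(log2(752)) + 1 = 10
leading_zeros = num_bits - 1 = 9
binary(752) = 1011110000

Elias gamma(752) = '000000000' + '1011110000' = 0000000001011110000 (19 bits)


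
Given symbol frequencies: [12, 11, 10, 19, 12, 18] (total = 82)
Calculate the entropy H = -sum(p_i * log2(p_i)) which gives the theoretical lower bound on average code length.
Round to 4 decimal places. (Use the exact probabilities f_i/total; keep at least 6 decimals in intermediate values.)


Per-symbol terms -p_i * log2(p_i) with p_i = f_i/82:
  p = 12/82 = 0.146341: log2(p) = -2.772590, -p*log2(p) = 0.405745
  p = 11/82 = 0.134146: log2(p) = -2.898120, -p*log2(p) = 0.388772
  p = 10/82 = 0.121951: log2(p) = -3.035624, -p*log2(p) = 0.370198
  p = 19/82 = 0.231707: log2(p) = -2.109624, -p*log2(p) = 0.488815
  p = 12/82 = 0.146341: log2(p) = -2.772590, -p*log2(p) = 0.405745
  p = 18/82 = 0.219512: log2(p) = -2.187627, -p*log2(p) = 0.480211
H = 0.405745 + 0.388772 + 0.370198 + 0.488815 + 0.405745 + 0.480211 = 2.539486

H = 2.5395 bits/symbol


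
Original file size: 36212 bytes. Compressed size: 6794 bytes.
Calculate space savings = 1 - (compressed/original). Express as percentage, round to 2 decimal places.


ratio = compressed/original = 6794/36212 = 0.187617
savings = 1 - ratio = 1 - 0.187617 = 0.812383
as a percentage: 0.812383 * 100 = 81.24%

Space savings = 1 - 6794/36212 = 81.24%


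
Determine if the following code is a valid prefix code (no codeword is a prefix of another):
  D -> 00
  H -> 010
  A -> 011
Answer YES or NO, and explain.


Checking each pair (does one codeword prefix another?):
  D='00' vs H='010': no prefix
  D='00' vs A='011': no prefix
  H='010' vs D='00': no prefix
  H='010' vs A='011': no prefix
  A='011' vs D='00': no prefix
  A='011' vs H='010': no prefix
No violation found over all pairs.

YES -- this is a valid prefix code. No codeword is a prefix of any other codeword.


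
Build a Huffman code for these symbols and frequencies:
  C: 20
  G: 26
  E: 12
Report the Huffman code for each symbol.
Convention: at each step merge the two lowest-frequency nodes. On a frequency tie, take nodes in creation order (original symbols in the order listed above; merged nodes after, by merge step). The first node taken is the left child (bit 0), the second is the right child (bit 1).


Huffman tree construction:
Step 1: Merge E(12) + C(20) = 32
Step 2: Merge G(26) + (E+C)(32) = 58
Read each symbol's code off the tree from the root (left child = 0, right child = 1).

Codes:
  C: 11 (length 2)
  G: 0 (length 1)
  E: 10 (length 2)
Average code length: 90/58 = 1.5517 bits/symbol


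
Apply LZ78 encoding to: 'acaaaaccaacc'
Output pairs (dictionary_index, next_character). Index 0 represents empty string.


LZ78 encoding steps:
Dictionary: {0: ''}
Step 1: w='' (idx 0), next='a' -> output (0, 'a'), add 'a' as idx 1
Step 2: w='' (idx 0), next='c' -> output (0, 'c'), add 'c' as idx 2
Step 3: w='a' (idx 1), next='a' -> output (1, 'a'), add 'aa' as idx 3
Step 4: w='aa' (idx 3), next='c' -> output (3, 'c'), add 'aac' as idx 4
Step 5: w='c' (idx 2), next='a' -> output (2, 'a'), add 'ca' as idx 5
Step 6: w='a' (idx 1), next='c' -> output (1, 'c'), add 'ac' as idx 6
Step 7: w='c' (idx 2), end of input -> output (2, '')


Encoded: [(0, 'a'), (0, 'c'), (1, 'a'), (3, 'c'), (2, 'a'), (1, 'c'), (2, '')]


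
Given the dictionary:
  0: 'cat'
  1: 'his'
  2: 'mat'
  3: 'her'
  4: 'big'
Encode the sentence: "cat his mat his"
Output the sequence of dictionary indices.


Look up each word in the dictionary:
  'cat' -> 0
  'his' -> 1
  'mat' -> 2
  'his' -> 1

Encoded: [0, 1, 2, 1]


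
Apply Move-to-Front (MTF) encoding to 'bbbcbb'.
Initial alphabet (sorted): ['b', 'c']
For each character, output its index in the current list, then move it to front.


MTF encoding:
'b': index 0 in ['b', 'c'] -> ['b', 'c']
'b': index 0 in ['b', 'c'] -> ['b', 'c']
'b': index 0 in ['b', 'c'] -> ['b', 'c']
'c': index 1 in ['b', 'c'] -> ['c', 'b']
'b': index 1 in ['c', 'b'] -> ['b', 'c']
'b': index 0 in ['b', 'c'] -> ['b', 'c']


Output: [0, 0, 0, 1, 1, 0]


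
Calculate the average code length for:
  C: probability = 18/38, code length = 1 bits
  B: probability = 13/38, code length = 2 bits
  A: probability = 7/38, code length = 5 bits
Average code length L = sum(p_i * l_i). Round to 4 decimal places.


Weighted contributions p_i * l_i:
  C: (18/38) * 1 = 18/38
  B: (13/38) * 2 = 26/38
  A: (7/38) * 5 = 35/38
Sum = (18 + 26 + 35)/38 = 79/38

L = 79/38 = 2.0789 bits/symbol


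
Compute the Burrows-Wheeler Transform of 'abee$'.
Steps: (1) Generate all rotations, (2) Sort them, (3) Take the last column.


Rotations (sorted):
  0: $abee -> last char: e
  1: abee$ -> last char: $
  2: bee$a -> last char: a
  3: e$abe -> last char: e
  4: ee$ab -> last char: b


BWT = e$aeb


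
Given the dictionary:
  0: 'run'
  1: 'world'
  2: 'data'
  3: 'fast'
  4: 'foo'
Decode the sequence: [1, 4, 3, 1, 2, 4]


Look up each index in the dictionary:
  1 -> 'world'
  4 -> 'foo'
  3 -> 'fast'
  1 -> 'world'
  2 -> 'data'
  4 -> 'foo'

Decoded: "world foo fast world data foo"


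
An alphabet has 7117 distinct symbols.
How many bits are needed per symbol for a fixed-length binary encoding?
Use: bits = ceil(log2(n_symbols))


log2(7117) = 12.7971
Bracket: 2^12 = 4096 < 7117 <= 2^13 = 8192
So ceil(log2(7117)) = 13

bits = ceil(log2(7117)) = ceil(12.7971) = 13 bits


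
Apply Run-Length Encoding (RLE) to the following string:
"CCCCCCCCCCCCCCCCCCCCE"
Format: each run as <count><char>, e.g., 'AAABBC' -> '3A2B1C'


Scanning runs left to right:
  i=0: run of 'C' x 20 -> '20C'
  i=20: run of 'E' x 1 -> '1E'

RLE = 20C1E


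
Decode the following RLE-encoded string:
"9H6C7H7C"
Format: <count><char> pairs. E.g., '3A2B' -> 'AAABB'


Expanding each <count><char> pair:
  9H -> 'HHHHHHHHH'
  6C -> 'CCCCCC'
  7H -> 'HHHHHHH'
  7C -> 'CCCCCCC'

Decoded = HHHHHHHHHCCCCCCHHHHHHHCCCCCCC


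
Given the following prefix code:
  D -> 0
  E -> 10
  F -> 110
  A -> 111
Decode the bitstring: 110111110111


Decoding step by step:
Bits 110 -> F
Bits 111 -> A
Bits 110 -> F
Bits 111 -> A


Decoded message: FAFA


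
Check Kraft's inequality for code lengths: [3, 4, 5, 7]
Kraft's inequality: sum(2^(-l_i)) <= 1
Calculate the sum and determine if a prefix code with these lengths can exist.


Sum = 2^(-3) + 2^(-4) + 2^(-5) + 2^(-7)
    = 0.125 + 0.0625 + 0.03125 + 0.0078125
    = 29/128 = 0.2265625
Since 0.2265625 <= 1, Kraft's inequality IS satisfied.
A prefix code with these lengths CAN exist.

Kraft sum = 0.2265625. Satisfied.


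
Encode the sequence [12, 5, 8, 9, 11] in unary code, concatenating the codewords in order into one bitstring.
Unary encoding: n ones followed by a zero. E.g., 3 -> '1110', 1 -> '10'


Encode each number as n ones followed by a terminating 0:
  12 -> 1111111111110 (13 bits)
  5 -> 111110 (6 bits)
  8 -> 111111110 (9 bits)
  9 -> 1111111110 (10 bits)
  11 -> 111111111110 (12 bits)
Total length = 13 + 6 + 9 + 10 + 12 = 50 bits.

Unary([12, 5, 8, 9, 11]) = 11111111111101111101111111101111111110111111111110 (50 bits)


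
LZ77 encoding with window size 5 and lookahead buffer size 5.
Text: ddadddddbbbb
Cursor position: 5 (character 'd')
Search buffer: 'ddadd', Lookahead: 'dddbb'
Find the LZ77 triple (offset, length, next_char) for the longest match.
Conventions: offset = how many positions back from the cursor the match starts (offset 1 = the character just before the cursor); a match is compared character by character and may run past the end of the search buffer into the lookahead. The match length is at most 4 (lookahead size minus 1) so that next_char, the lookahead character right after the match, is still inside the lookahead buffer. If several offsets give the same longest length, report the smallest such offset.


Try each offset into the search buffer:
  offset=1 (pos 4, char 'd'): match length 3
  offset=2 (pos 3, char 'd'): match length 3
  offset=3 (pos 2, char 'a'): match length 0
  offset=4 (pos 1, char 'd'): match length 1
  offset=5 (pos 0, char 'd'): match length 2
Longest match has length 3, found at offsets 1, 2; take the smallest, offset 1.
next_char = character at position 5 + 3 = 8 -> 'b'

Best match: offset=1, length=3 (matching 'ddd' starting at position 4)
LZ77 triple: (1, 3, 'b')


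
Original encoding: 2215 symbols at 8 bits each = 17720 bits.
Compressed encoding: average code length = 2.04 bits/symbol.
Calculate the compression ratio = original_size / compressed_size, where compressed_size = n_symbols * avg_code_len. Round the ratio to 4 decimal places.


original_size = n_symbols * orig_bits = 2215 * 8 = 17720 bits
compressed_size = n_symbols * avg_code_len = 2215 * 2.04 = 4518.6 bits
ratio = original_size / compressed_size = 17720 / 4518.6 = 3.9216

Compression ratio = 3.9216


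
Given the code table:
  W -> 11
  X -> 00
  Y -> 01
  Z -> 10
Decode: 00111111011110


Decoding:
00 -> X
11 -> W
11 -> W
11 -> W
01 -> Y
11 -> W
10 -> Z


Result: XWWWYWZ


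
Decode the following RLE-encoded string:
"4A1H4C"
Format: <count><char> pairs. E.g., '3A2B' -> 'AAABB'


Expanding each <count><char> pair:
  4A -> 'AAAA'
  1H -> 'H'
  4C -> 'CCCC'

Decoded = AAAAHCCCC


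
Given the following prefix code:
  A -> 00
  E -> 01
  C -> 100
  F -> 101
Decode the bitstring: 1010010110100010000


Decoding step by step:
Bits 101 -> F
Bits 00 -> A
Bits 101 -> F
Bits 101 -> F
Bits 00 -> A
Bits 01 -> E
Bits 00 -> A
Bits 00 -> A


Decoded message: FAFFAEAA


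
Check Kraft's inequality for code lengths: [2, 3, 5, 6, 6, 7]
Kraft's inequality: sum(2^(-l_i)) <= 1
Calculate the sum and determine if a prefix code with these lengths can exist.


Sum = 2^(-2) + 2^(-3) + 2^(-5) + 2^(-6) + 2^(-6) + 2^(-7)
    = 0.25 + 0.125 + 0.03125 + 0.015625 + 0.015625 + 0.0078125
    = 57/128 = 0.4453125
Since 0.4453125 <= 1, Kraft's inequality IS satisfied.
A prefix code with these lengths CAN exist.

Kraft sum = 0.4453125. Satisfied.


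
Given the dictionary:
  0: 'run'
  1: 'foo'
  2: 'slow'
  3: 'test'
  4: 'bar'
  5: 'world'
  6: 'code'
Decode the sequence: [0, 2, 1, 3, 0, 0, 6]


Look up each index in the dictionary:
  0 -> 'run'
  2 -> 'slow'
  1 -> 'foo'
  3 -> 'test'
  0 -> 'run'
  0 -> 'run'
  6 -> 'code'

Decoded: "run slow foo test run run code"


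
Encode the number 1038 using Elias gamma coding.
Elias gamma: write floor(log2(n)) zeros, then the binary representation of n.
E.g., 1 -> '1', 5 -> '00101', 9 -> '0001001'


num_bits = floor(log2(1038)) + 1 = 11
leading_zeros = num_bits - 1 = 10
binary(1038) = 10000001110

Elias gamma(1038) = '0000000000' + '10000001110' = 000000000010000001110 (21 bits)


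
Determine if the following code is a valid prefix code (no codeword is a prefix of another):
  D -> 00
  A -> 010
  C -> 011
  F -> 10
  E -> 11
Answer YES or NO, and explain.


Checking each pair (does one codeword prefix another?):
  D='00' vs A='010': no prefix
  D='00' vs C='011': no prefix
  D='00' vs F='10': no prefix
  D='00' vs E='11': no prefix
  A='010' vs D='00': no prefix
  A='010' vs C='011': no prefix
  A='010' vs F='10': no prefix
  A='010' vs E='11': no prefix
  C='011' vs D='00': no prefix
  C='011' vs A='010': no prefix
  C='011' vs F='10': no prefix
  C='011' vs E='11': no prefix
  F='10' vs D='00': no prefix
  F='10' vs A='010': no prefix
  F='10' vs C='011': no prefix
  F='10' vs E='11': no prefix
  E='11' vs D='00': no prefix
  E='11' vs A='010': no prefix
  E='11' vs C='011': no prefix
  E='11' vs F='10': no prefix
No violation found over all pairs.

YES -- this is a valid prefix code. No codeword is a prefix of any other codeword.


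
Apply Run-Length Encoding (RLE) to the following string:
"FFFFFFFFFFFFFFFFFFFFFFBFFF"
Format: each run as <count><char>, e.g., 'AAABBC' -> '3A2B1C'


Scanning runs left to right:
  i=0: run of 'F' x 22 -> '22F'
  i=22: run of 'B' x 1 -> '1B'
  i=23: run of 'F' x 3 -> '3F'

RLE = 22F1B3F


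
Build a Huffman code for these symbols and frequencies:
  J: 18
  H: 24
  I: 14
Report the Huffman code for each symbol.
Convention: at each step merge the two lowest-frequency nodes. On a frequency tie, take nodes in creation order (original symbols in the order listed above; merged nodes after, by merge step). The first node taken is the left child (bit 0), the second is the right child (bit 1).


Huffman tree construction:
Step 1: Merge I(14) + J(18) = 32
Step 2: Merge H(24) + (I+J)(32) = 56
Read each symbol's code off the tree from the root (left child = 0, right child = 1).

Codes:
  J: 11 (length 2)
  H: 0 (length 1)
  I: 10 (length 2)
Average code length: 88/56 = 1.5714 bits/symbol


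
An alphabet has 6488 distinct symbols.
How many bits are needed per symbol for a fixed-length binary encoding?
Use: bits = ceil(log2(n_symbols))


log2(6488) = 12.6636
Bracket: 2^12 = 4096 < 6488 <= 2^13 = 8192
So ceil(log2(6488)) = 13

bits = ceil(log2(6488)) = ceil(12.6636) = 13 bits


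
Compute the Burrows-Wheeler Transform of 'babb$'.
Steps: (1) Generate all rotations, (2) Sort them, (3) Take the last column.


Rotations (sorted):
  0: $babb -> last char: b
  1: abb$b -> last char: b
  2: b$bab -> last char: b
  3: babb$ -> last char: $
  4: bb$ba -> last char: a


BWT = bbb$a


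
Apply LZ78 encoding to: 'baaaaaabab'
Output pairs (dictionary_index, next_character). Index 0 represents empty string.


LZ78 encoding steps:
Dictionary: {0: ''}
Step 1: w='' (idx 0), next='b' -> output (0, 'b'), add 'b' as idx 1
Step 2: w='' (idx 0), next='a' -> output (0, 'a'), add 'a' as idx 2
Step 3: w='a' (idx 2), next='a' -> output (2, 'a'), add 'aa' as idx 3
Step 4: w='aa' (idx 3), next='a' -> output (3, 'a'), add 'aaa' as idx 4
Step 5: w='b' (idx 1), next='a' -> output (1, 'a'), add 'ba' as idx 5
Step 6: w='b' (idx 1), end of input -> output (1, '')


Encoded: [(0, 'b'), (0, 'a'), (2, 'a'), (3, 'a'), (1, 'a'), (1, '')]


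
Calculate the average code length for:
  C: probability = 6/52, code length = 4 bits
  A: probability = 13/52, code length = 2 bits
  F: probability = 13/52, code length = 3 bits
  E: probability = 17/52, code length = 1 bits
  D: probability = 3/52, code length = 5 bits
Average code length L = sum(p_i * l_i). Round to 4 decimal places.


Weighted contributions p_i * l_i:
  C: (6/52) * 4 = 24/52
  A: (13/52) * 2 = 26/52
  F: (13/52) * 3 = 39/52
  E: (17/52) * 1 = 17/52
  D: (3/52) * 5 = 15/52
Sum = (24 + 26 + 39 + 17 + 15)/52 = 121/52

L = 121/52 = 2.3269 bits/symbol


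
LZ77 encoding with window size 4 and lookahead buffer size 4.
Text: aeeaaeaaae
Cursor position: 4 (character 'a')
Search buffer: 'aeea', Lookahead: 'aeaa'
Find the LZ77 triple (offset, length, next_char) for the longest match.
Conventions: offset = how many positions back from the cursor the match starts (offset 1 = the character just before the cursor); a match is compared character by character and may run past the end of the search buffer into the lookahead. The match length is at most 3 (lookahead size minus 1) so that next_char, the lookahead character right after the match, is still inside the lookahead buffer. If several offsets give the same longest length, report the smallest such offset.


Try each offset into the search buffer:
  offset=1 (pos 3, char 'a'): match length 1
  offset=2 (pos 2, char 'e'): match length 0
  offset=3 (pos 1, char 'e'): match length 0
  offset=4 (pos 0, char 'a'): match length 2
Longest match has length 2 at offset 4.
next_char = character at position 4 + 2 = 6 -> 'a'

Best match: offset=4, length=2 (matching 'ae' starting at position 0)
LZ77 triple: (4, 2, 'a')


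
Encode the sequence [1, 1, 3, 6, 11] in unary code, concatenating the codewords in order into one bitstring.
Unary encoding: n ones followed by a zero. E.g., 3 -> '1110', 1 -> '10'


Encode each number as n ones followed by a terminating 0:
  1 -> 10 (2 bits)
  1 -> 10 (2 bits)
  3 -> 1110 (4 bits)
  6 -> 1111110 (7 bits)
  11 -> 111111111110 (12 bits)
Total length = 2 + 2 + 4 + 7 + 12 = 27 bits.

Unary([1, 1, 3, 6, 11]) = 101011101111110111111111110 (27 bits)


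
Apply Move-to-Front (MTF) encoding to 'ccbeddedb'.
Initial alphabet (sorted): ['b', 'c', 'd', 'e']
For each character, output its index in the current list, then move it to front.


MTF encoding:
'c': index 1 in ['b', 'c', 'd', 'e'] -> ['c', 'b', 'd', 'e']
'c': index 0 in ['c', 'b', 'd', 'e'] -> ['c', 'b', 'd', 'e']
'b': index 1 in ['c', 'b', 'd', 'e'] -> ['b', 'c', 'd', 'e']
'e': index 3 in ['b', 'c', 'd', 'e'] -> ['e', 'b', 'c', 'd']
'd': index 3 in ['e', 'b', 'c', 'd'] -> ['d', 'e', 'b', 'c']
'd': index 0 in ['d', 'e', 'b', 'c'] -> ['d', 'e', 'b', 'c']
'e': index 1 in ['d', 'e', 'b', 'c'] -> ['e', 'd', 'b', 'c']
'd': index 1 in ['e', 'd', 'b', 'c'] -> ['d', 'e', 'b', 'c']
'b': index 2 in ['d', 'e', 'b', 'c'] -> ['b', 'd', 'e', 'c']


Output: [1, 0, 1, 3, 3, 0, 1, 1, 2]


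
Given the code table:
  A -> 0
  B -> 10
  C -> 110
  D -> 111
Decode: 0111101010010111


Decoding:
0 -> A
111 -> D
10 -> B
10 -> B
10 -> B
0 -> A
10 -> B
111 -> D


Result: ADBBBABD


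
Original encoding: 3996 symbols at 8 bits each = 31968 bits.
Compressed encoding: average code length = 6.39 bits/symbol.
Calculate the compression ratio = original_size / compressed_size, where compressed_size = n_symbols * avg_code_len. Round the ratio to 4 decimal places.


original_size = n_symbols * orig_bits = 3996 * 8 = 31968 bits
compressed_size = n_symbols * avg_code_len = 3996 * 6.39 = 25534.44 bits
ratio = original_size / compressed_size = 31968 / 25534.44 = 1.252

Compression ratio = 1.252


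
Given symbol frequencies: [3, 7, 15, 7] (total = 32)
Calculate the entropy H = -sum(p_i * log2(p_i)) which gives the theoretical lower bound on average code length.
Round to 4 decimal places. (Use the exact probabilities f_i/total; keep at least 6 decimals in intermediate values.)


Per-symbol terms -p_i * log2(p_i) with p_i = f_i/32:
  p = 3/32 = 0.093750: log2(p) = -3.415037, -p*log2(p) = 0.320160
  p = 7/32 = 0.218750: log2(p) = -2.192645, -p*log2(p) = 0.479641
  p = 15/32 = 0.468750: log2(p) = -1.093109, -p*log2(p) = 0.512395
  p = 7/32 = 0.218750: log2(p) = -2.192645, -p*log2(p) = 0.479641
H = 0.320160 + 0.479641 + 0.512395 + 0.479641 = 1.791837

H = 1.7918 bits/symbol


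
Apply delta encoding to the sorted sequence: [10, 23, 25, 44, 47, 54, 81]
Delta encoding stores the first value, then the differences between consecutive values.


First value: 10
Deltas:
  23 - 10 = 13
  25 - 23 = 2
  44 - 25 = 19
  47 - 44 = 3
  54 - 47 = 7
  81 - 54 = 27


Delta encoded: [10, 13, 2, 19, 3, 7, 27]


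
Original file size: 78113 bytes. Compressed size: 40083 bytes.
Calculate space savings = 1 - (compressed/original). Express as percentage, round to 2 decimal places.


ratio = compressed/original = 40083/78113 = 0.513141
savings = 1 - ratio = 1 - 0.513141 = 0.486859
as a percentage: 0.486859 * 100 = 48.69%

Space savings = 1 - 40083/78113 = 48.69%


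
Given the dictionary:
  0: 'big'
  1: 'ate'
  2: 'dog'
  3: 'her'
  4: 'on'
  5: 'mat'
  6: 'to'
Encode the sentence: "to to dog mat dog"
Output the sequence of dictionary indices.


Look up each word in the dictionary:
  'to' -> 6
  'to' -> 6
  'dog' -> 2
  'mat' -> 5
  'dog' -> 2

Encoded: [6, 6, 2, 5, 2]


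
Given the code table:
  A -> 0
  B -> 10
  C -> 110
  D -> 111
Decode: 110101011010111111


Decoding:
110 -> C
10 -> B
10 -> B
110 -> C
10 -> B
111 -> D
111 -> D


Result: CBBCBDD


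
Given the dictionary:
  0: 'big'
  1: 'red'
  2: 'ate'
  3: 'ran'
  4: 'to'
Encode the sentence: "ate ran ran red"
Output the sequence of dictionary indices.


Look up each word in the dictionary:
  'ate' -> 2
  'ran' -> 3
  'ran' -> 3
  'red' -> 1

Encoded: [2, 3, 3, 1]
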